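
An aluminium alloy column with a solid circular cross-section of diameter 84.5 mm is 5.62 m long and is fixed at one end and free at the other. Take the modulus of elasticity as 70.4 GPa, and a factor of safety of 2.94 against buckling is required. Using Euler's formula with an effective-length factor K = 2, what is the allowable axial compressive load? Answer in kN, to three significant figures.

P_allow = 4.68 kN

I = πd⁴/64 = π×84.5⁴/64 = 2.503×10^6 mm⁴.
Effective length L_e = KL = 2×5.62 m = 11240 mm.
Euler critical load P_cr = π²EI/L_e² = π²×70400×2.503×10^6/11240² = 13760 N.
P_allow = P_cr/n = 13760/2.94 = 4682 N.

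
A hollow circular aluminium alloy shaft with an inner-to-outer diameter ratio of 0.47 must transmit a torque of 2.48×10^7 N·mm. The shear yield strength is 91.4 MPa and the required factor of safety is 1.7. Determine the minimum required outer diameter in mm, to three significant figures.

τ_allow = 91.4/1.7 = 53.76 MPa.
For a hollow shaft τ = 16T/[πd_o³(1−k⁴)] with k = 0.47, so 1−k⁴ = 0.9512.
d_o³ = 16T/[π τ_allow (1−k⁴)] = 16×2.4800×10^7/(π×53.76×0.9512) = 2.470×10^6 mm³.
d_o = 135.2 mm.

d_o = 135 mm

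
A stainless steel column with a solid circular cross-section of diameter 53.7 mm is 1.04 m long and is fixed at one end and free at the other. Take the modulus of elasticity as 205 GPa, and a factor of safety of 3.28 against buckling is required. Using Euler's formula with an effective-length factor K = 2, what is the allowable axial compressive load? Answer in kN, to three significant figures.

I = πd⁴/64 = π×53.7⁴/64 = 408200 mm⁴.
Effective length L_e = KL = 2×1.04 m = 2080 mm.
Euler critical load P_cr = π²EI/L_e² = π²×205000×408200/2080² = 190900 N.
P_allow = P_cr/n = 190900/3.28 = 58200 N.

P_allow = 58.2 kN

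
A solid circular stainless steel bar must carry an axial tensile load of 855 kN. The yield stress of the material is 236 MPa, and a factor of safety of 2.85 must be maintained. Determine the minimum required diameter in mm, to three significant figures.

d = 115 mm

Allowable stress σ_allow = 236/2.85 = 82.81 MPa.
Required area A = F/σ_allow = 855000/82.81 = 10330 mm².
A = πd²/4 → d = √(4A/π) = 114.7 mm.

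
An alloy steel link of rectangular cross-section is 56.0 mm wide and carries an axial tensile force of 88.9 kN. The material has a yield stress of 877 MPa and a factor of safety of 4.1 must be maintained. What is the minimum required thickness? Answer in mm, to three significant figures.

t = 7.42 mm

σ_allow = 877/4.1 = 213.9 MPa.
Required area A = F/σ_allow = 88900/213.9 = 415.6 mm².
t = A/w = 415.6/56.0 = 7.422 mm.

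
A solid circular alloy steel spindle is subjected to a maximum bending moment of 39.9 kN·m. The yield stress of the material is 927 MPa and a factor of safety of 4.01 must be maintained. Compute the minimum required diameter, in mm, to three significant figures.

σ_allow = 927/4.01 = 231.2 MPa.
For a solid circular section σ = 32M/(πd³), so d³ = 32M/(π σ_allow) = 32×3.9900×10^7/(π×231.2) = 1.758×10^6 mm³.
d = 120.7 mm.

d = 121 mm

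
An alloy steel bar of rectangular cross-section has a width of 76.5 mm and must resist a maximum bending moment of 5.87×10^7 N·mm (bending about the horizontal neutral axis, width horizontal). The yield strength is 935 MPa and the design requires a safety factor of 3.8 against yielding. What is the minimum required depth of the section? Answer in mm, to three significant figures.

h = 137 mm

σ_allow = 935/3.8 = 246.1 MPa.
For a rectangular section σ = 6M/(bh²), so h² = 6M/(b σ_allow) = 6×5.8700×10^7/(76.5×246.1) = 18710 mm².
h = 136.8 mm.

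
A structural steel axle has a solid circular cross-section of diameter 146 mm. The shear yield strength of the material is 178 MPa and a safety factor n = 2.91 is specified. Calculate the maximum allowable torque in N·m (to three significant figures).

T_allow = 37400 N·m

τ_allow = 178/2.91 = 61.17 MPa.
For a solid shaft T_allow = τ_allow·πd³/16; πd³/16 = π×146³/16 = 611100 mm³.
T_allow = 61.17×611100 = 3.738×10^7 N·mm = 37380 N·m.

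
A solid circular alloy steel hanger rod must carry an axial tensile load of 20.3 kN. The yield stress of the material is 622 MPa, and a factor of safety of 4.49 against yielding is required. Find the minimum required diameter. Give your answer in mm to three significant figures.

Allowable stress σ_allow = 622/4.49 = 138.5 MPa.
Required area A = F/σ_allow = 20300/138.5 = 146.5 mm².
A = πd²/4 → d = √(4A/π) = 13.66 mm.

d = 13.7 mm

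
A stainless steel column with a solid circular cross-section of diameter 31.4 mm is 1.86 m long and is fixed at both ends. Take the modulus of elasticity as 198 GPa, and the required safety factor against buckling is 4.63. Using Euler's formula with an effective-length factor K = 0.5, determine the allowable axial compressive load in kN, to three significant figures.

P_allow = 23.3 kN

I = πd⁴/64 = π×31.4⁴/64 = 47720 mm⁴.
Effective length L_e = KL = 0.5×1.86 m = 930.0 mm.
Euler critical load P_cr = π²EI/L_e² = π²×198000×47720/930.0² = 107800 N.
P_allow = P_cr/n = 107800/4.63 = 23290 N.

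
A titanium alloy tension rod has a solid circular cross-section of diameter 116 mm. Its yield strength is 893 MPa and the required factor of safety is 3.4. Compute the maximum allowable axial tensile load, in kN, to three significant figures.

σ_allow = 893/3.4 = 262.6 MPa.
A = πd²/4 = π×116²/4 = 10570 mm².
F_allow = σ_allow × A = 262.6×10570 = 2.776×10^6 N.

F_allow = 2780 kN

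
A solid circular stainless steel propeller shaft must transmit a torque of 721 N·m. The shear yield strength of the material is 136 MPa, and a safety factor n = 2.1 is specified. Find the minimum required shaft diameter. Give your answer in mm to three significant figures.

d = 38.4 mm

Allowable shear stress τ_allow = 136/2.1 = 64.76 MPa.
For a solid shaft τ = 16T/(πd³), so d³ = 16T/(π τ_allow) = 16×721000/(π×64.76) = 56700 mm³.
d = (56700)^(1/3) = 38.42 mm.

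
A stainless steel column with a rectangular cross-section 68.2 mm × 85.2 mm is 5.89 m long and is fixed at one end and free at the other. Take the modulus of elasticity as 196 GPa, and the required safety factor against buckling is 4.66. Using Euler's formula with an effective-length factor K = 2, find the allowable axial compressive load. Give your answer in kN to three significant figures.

P_allow = 6.74 kN

Buckling occurs about the weak axis: I_min = h·b³/12 = 85.2×68.2³/12 = 2.252×10^6 mm⁴ (b = 68.2 mm is the smaller dimension).
Effective length L_e = KL = 2×5.89 m = 11780 mm.
Euler critical load P_cr = π²EI/L_e² = π²×196000×2.252×10^6/11780² = 31400 N.
P_allow = P_cr/n = 31400/4.66 = 6737 N.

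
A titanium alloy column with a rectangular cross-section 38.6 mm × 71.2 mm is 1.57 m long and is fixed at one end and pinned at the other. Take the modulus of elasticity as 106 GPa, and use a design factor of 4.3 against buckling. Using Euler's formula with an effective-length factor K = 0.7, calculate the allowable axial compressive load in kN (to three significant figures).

P_allow = 68.7 kN

Buckling occurs about the weak axis: I_min = h·b³/12 = 71.2×38.6³/12 = 341200 mm⁴ (b = 38.6 mm is the smaller dimension).
Effective length L_e = KL = 0.7×1.57 m = 1099 mm.
Euler critical load P_cr = π²EI/L_e² = π²×106000×341200/1099² = 295600 N.
P_allow = P_cr/n = 295600/4.3 = 68740 N.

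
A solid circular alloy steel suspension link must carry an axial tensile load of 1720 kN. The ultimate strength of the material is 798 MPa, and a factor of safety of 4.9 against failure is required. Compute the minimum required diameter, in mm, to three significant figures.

Allowable stress σ_allow = 798/4.9 = 162.9 MPa.
Required area A = F/σ_allow = 1720000/162.9 = 10560 mm².
A = πd²/4 → d = √(4A/π) = 116.0 mm.

d = 116 mm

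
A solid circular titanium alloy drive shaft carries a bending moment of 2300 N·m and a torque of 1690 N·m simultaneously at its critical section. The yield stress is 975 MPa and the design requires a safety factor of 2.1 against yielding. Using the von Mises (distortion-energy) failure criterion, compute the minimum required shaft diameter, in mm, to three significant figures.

d = 39.1 mm

σ_allow = σ_y/n = 975/2.1 = 464.3 MPa.
For a solid shaft σ_b = 32M/(πd³) and τ = 16T/(πd³), so the von Mises stress is σ' = (16/πd³)·√(4M²+3T²).
√(4M²+3T²) = √(4×(2.300×10^6)² + 3×(1.690×10^6)²) = 5.452×10^6 N·mm.
d³ = 16×5.452×10^6/(π×464.3) = 59810 mm³.
d = 39.11 mm.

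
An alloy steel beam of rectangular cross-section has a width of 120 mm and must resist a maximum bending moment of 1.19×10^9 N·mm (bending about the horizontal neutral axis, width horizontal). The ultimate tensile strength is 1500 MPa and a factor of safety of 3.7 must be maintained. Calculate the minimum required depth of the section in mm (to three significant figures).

h = 383 mm

σ_allow = 1500/3.7 = 405.4 MPa.
For a rectangular section σ = 6M/(bh²), so h² = 6M/(b σ_allow) = 6×1.1900×10^9/(120×405.4) = 146800 mm².
h = 383.1 mm.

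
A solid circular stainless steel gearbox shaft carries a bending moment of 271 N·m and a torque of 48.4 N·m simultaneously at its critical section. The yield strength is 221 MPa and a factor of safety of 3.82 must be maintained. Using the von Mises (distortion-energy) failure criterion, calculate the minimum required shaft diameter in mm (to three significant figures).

σ_allow = σ_y/n = 221/3.82 = 57.85 MPa.
For a solid shaft σ_b = 32M/(πd³) and τ = 16T/(πd³), so the von Mises stress is σ' = (16/πd³)·√(4M²+3T²).
√(4M²+3T²) = √(4×(271000)² + 3×(48400)²) = 548400 N·mm.
d³ = 16×548400/(π×57.85) = 48280 mm³.
d = 36.41 mm.

d = 36.4 mm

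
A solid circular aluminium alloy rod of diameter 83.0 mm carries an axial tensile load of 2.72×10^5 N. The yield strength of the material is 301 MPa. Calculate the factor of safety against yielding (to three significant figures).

n = 5.99

A = πd²/4 = 5411 mm².
σ = F/A = 272000/5411 = 50.27 MPa.
n = 301/50.27 = 5.987.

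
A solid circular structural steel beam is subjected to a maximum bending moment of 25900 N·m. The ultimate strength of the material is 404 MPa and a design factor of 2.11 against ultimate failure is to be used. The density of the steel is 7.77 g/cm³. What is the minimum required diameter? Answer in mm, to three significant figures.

σ_allow = 404/2.11 = 191.5 MPa.
For a solid circular section σ = 32M/(πd³), so d³ = 32M/(π σ_allow) = 32×2.5900×10^7/(π×191.5) = 1.378×10^6 mm³.
d = 111.3 mm.

d = 111 mm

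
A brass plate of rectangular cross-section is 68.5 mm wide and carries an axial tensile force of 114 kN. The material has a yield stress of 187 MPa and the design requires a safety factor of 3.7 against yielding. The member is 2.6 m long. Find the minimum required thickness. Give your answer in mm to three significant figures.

t = 32.9 mm

σ_allow = 187/3.7 = 50.54 MPa.
Required area A = F/σ_allow = 114000/50.54 = 2256 mm².
t = A/w = 2256/68.5 = 32.93 mm.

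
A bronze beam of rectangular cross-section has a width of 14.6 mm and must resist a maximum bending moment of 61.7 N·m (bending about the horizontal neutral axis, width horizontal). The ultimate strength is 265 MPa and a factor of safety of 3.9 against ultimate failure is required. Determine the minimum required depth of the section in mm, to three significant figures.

σ_allow = 265/3.9 = 67.95 MPa.
For a rectangular section σ = 6M/(bh²), so h² = 6M/(b σ_allow) = 6×61700/(14.6×67.95) = 373.2 mm².
h = 19.32 mm.

h = 19.3 mm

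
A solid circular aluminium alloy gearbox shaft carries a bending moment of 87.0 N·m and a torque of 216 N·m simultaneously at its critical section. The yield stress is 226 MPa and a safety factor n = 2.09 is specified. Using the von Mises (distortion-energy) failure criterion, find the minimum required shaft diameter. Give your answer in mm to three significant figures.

σ_allow = σ_y/n = 226/2.09 = 108.1 MPa.
For a solid shaft σ_b = 32M/(πd³) and τ = 16T/(πd³), so the von Mises stress is σ' = (16/πd³)·√(4M²+3T²).
√(4M²+3T²) = √(4×(87000)² + 3×(216000)²) = 412600 N·mm.
d³ = 16×412600/(π×108.1) = 19430 mm³.
d = 26.89 mm.

d = 26.9 mm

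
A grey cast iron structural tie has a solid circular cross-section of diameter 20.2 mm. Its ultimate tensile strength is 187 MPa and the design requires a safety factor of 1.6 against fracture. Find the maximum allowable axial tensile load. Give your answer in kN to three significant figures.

σ_allow = 187/1.6 = 116.9 MPa.
A = πd²/4 = π×20.2²/4 = 320.5 mm².
F_allow = σ_allow × A = 116.9×320.5 = 37460 N.

F_allow = 37.5 kN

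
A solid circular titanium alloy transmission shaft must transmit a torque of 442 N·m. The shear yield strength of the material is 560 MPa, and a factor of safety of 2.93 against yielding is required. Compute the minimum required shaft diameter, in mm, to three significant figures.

Allowable shear stress τ_allow = 560/2.93 = 191.1 MPa.
For a solid shaft τ = 16T/(πd³), so d³ = 16T/(π τ_allow) = 16×442000/(π×191.1) = 11780 mm³.
d = (11780)^(1/3) = 22.75 mm.

d = 22.8 mm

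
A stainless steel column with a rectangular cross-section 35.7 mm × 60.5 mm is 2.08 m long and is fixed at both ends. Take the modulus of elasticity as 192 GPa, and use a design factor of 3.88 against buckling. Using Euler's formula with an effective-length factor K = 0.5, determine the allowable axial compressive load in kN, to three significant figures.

Buckling occurs about the weak axis: I_min = h·b³/12 = 60.5×35.7³/12 = 229400 mm⁴ (b = 35.7 mm is the smaller dimension).
Effective length L_e = KL = 0.5×2.08 m = 1040 mm.
Euler critical load P_cr = π²EI/L_e² = π²×192000×229400/1040² = 401900 N.
P_allow = P_cr/n = 401900/3.88 = 103600 N.

P_allow = 104 kN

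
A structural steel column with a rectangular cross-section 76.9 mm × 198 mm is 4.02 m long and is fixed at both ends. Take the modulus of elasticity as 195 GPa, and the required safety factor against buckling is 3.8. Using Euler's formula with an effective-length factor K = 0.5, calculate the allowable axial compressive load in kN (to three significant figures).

Buckling occurs about the weak axis: I_min = h·b³/12 = 198×76.9³/12 = 7.503×10^6 mm⁴ (b = 76.9 mm is the smaller dimension).
Effective length L_e = KL = 0.5×4.02 m = 2010 mm.
Euler critical load P_cr = π²EI/L_e² = π²×195000×7.503×10^6/2010² = 3.574×10^6 N.
P_allow = P_cr/n = 3.574×10^6/3.8 = 940600 N.

P_allow = 941 kN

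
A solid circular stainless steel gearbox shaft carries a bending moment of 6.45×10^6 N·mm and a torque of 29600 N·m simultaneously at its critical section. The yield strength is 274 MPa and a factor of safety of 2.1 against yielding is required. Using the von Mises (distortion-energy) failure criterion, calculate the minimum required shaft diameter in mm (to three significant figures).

σ_allow = σ_y/n = 274/2.1 = 130.5 MPa.
For a solid shaft σ_b = 32M/(πd³) and τ = 16T/(πd³), so the von Mises stress is σ' = (16/πd³)·√(4M²+3T²).
√(4M²+3T²) = √(4×(6.450×10^6)² + 3×(2.960×10^7)²) = 5.287×10^7 N·mm.
d³ = 16×5.287×10^7/(π×130.5) = 2.064×10^6 mm³.
d = 127.3 mm.

d = 127 mm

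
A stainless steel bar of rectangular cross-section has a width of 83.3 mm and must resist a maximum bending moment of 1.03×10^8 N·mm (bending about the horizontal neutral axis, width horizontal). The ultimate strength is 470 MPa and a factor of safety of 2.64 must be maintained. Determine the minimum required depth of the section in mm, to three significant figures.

h = 204 mm

σ_allow = 470/2.64 = 178.0 MPa.
For a rectangular section σ = 6M/(bh²), so h² = 6M/(b σ_allow) = 6×1.0300×10^8/(83.3×178.0) = 41670 mm².
h = 204.1 mm.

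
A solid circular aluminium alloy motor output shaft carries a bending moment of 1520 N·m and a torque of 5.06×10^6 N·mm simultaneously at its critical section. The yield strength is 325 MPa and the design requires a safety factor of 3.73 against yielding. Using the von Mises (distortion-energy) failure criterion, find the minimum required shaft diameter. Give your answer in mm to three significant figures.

σ_allow = σ_y/n = 325/3.73 = 87.13 MPa.
For a solid shaft σ_b = 32M/(πd³) and τ = 16T/(πd³), so the von Mises stress is σ' = (16/πd³)·√(4M²+3T²).
√(4M²+3T²) = √(4×(1.520×10^6)² + 3×(5.060×10^6)²) = 9.276×10^6 N·mm.
d³ = 16×9.276×10^6/(π×87.13) = 542200 mm³.
d = 81.54 mm.

d = 81.5 mm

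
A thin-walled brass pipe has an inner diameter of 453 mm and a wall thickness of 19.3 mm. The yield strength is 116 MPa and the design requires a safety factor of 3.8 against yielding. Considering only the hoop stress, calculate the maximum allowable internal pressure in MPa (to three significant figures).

σ_allow = 116/3.8 = 30.53 MPa.
σ_h = pD/(2t) → p_allow = 2σ_allow t/D = 2×30.53×19.3/453 = 2.601 MPa.

p_allow = 2.60 MPa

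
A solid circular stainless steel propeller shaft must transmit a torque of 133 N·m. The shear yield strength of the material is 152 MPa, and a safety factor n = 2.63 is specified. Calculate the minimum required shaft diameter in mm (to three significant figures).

Allowable shear stress τ_allow = 152/2.63 = 57.79 MPa.
For a solid shaft τ = 16T/(πd³), so d³ = 16T/(π τ_allow) = 16×133000/(π×57.79) = 11720 mm³.
d = (11720)^(1/3) = 22.71 mm.

d = 22.7 mm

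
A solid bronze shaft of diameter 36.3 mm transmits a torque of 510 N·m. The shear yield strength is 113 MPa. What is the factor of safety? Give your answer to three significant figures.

n = 2.08

τ = 16T/(πd³) = 16×510000/(π×36.3³) = 54.30 MPa.
n = τ_limit/τ = 113/54.30 = 2.081.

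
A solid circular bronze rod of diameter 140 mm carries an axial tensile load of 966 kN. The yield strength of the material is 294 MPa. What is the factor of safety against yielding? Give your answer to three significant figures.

A = πd²/4 = 15390 mm².
σ = F/A = 966000/15390 = 62.75 MPa.
n = 294/62.75 = 4.685.

n = 4.69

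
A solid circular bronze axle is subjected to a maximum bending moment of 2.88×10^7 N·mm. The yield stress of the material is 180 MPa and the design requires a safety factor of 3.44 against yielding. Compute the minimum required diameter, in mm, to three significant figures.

σ_allow = 180/3.44 = 52.33 MPa.
For a solid circular section σ = 32M/(πd³), so d³ = 32M/(π σ_allow) = 32×2.8800×10^7/(π×52.33) = 5.606×10^6 mm³.
d = 177.6 mm.

d = 178 mm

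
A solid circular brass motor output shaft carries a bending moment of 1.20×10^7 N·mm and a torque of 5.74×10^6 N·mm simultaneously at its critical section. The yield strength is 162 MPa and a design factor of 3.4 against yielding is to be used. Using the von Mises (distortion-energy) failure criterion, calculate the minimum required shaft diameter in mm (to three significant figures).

d = 141 mm

σ_allow = σ_y/n = 162/3.4 = 47.65 MPa.
For a solid shaft σ_b = 32M/(πd³) and τ = 16T/(πd³), so the von Mises stress is σ' = (16/πd³)·√(4M²+3T²).
√(4M²+3T²) = √(4×(1.200×10^7)² + 3×(5.740×10^6)²) = 2.598×10^7 N·mm.
d³ = 16×2.598×10^7/(π×47.65) = 2.777×10^6 mm³.
d = 140.6 mm.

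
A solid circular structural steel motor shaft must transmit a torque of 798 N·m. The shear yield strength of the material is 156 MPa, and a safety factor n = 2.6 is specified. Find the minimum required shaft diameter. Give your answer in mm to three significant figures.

d = 40.8 mm

Allowable shear stress τ_allow = 156/2.6 = 60.00 MPa.
For a solid shaft τ = 16T/(πd³), so d³ = 16T/(π τ_allow) = 16×798000/(π×60.00) = 67740 mm³.
d = (67740)^(1/3) = 40.76 mm.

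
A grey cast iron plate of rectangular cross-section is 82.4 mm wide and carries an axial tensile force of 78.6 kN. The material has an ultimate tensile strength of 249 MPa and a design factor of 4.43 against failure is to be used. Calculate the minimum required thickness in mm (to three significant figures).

t = 17.0 mm

σ_allow = 249/4.43 = 56.21 MPa.
Required area A = F/σ_allow = 78600/56.21 = 1398 mm².
t = A/w = 1398/82.4 = 16.97 mm.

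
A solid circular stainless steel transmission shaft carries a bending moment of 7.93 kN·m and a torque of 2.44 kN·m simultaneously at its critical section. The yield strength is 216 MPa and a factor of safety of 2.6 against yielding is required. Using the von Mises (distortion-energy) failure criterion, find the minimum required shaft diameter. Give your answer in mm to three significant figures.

d = 100 mm

σ_allow = σ_y/n = 216/2.6 = 83.08 MPa.
For a solid shaft σ_b = 32M/(πd³) and τ = 16T/(πd³), so the von Mises stress is σ' = (16/πd³)·√(4M²+3T²).
√(4M²+3T²) = √(4×(7.930×10^6)² + 3×(2.440×10^6)²) = 1.641×10^7 N·mm.
d³ = 16×1.641×10^7/(π×83.08) = 1.006×10^6 mm³.
d = 100.2 mm.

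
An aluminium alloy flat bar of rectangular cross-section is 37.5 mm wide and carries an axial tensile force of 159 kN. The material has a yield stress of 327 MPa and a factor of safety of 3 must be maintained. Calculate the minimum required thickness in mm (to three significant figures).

σ_allow = 327/3 = 109.0 MPa.
Required area A = F/σ_allow = 159000/109.0 = 1459 mm².
t = A/w = 1459/37.5 = 38.90 mm.

t = 38.9 mm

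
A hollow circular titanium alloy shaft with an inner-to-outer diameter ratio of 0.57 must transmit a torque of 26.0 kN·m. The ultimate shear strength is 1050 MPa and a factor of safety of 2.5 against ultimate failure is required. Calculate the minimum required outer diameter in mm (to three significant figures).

τ_allow = 1050/2.5 = 420.0 MPa.
For a hollow shaft τ = 16T/[πd_o³(1−k⁴)] with k = 0.57, so 1−k⁴ = 0.8944.
d_o³ = 16T/[π τ_allow (1−k⁴)] = 16×2.6000×10^7/(π×420.0×0.8944) = 352500 mm³.
d_o = 70.64 mm.

d_o = 70.6 mm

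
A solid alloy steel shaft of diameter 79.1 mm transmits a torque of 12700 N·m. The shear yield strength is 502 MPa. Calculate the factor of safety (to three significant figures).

n = 3.84

τ = 16T/(πd³) = 16×1.2700×10^7/(π×79.1³) = 130.7 MPa.
n = τ_limit/τ = 502/130.7 = 3.841.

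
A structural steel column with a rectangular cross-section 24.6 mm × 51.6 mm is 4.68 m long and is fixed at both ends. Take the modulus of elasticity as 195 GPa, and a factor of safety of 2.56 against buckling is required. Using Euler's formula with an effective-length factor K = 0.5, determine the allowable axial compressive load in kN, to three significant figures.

Buckling occurs about the weak axis: I_min = h·b³/12 = 51.6×24.6³/12 = 64010 mm⁴ (b = 24.6 mm is the smaller dimension).
Effective length L_e = KL = 0.5×4.68 m = 2340 mm.
Euler critical load P_cr = π²EI/L_e² = π²×195000×64010/2340² = 22500 N.
P_allow = P_cr/n = 22500/2.56 = 8789 N.

P_allow = 8.79 kN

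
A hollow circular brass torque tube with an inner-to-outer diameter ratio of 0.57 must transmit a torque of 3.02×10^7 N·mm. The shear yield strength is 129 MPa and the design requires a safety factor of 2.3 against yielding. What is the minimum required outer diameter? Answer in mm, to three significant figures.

τ_allow = 129/2.3 = 56.09 MPa.
For a hollow shaft τ = 16T/[πd_o³(1−k⁴)] with k = 0.57, so 1−k⁴ = 0.8944.
d_o³ = 16T/[π τ_allow (1−k⁴)] = 16×3.0200×10^7/(π×56.09×0.8944) = 3.066×10^6 mm³.
d_o = 145.3 mm.

d_o = 145 mm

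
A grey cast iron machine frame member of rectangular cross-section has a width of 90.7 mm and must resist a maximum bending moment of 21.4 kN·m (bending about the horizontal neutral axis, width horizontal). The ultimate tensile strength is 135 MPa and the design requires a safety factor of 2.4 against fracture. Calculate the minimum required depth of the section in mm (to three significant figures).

σ_allow = 135/2.4 = 56.25 MPa.
For a rectangular section σ = 6M/(bh²), so h² = 6M/(b σ_allow) = 6×2.1400×10^7/(90.7×56.25) = 25170 mm².
h = 158.6 mm.

h = 159 mm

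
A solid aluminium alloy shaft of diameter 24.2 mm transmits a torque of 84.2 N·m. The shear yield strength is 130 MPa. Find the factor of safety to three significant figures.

n = 4.30

τ = 16T/(πd³) = 16×84200/(π×24.2³) = 30.26 MPa.
n = τ_limit/τ = 130/30.26 = 4.296.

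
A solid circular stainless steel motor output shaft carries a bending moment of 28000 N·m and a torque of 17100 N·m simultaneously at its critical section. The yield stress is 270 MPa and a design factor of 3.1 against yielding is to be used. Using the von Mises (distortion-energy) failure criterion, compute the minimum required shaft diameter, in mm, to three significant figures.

d = 155 mm

σ_allow = σ_y/n = 270/3.1 = 87.10 MPa.
For a solid shaft σ_b = 32M/(πd³) and τ = 16T/(πd³), so the von Mises stress is σ' = (16/πd³)·√(4M²+3T²).
√(4M²+3T²) = √(4×(2.800×10^7)² + 3×(1.710×10^7)²) = 6.335×10^7 N·mm.
d³ = 16×6.335×10^7/(π×87.10) = 3.704×10^6 mm³.
d = 154.7 mm.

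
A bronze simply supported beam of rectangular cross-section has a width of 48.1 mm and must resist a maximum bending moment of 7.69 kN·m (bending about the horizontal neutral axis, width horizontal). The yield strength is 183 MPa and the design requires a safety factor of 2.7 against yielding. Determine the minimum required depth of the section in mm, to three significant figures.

h = 119 mm

σ_allow = 183/2.7 = 67.78 MPa.
For a rectangular section σ = 6M/(bh²), so h² = 6M/(b σ_allow) = 6×7690000/(48.1×67.78) = 14150 mm².
h = 119.0 mm.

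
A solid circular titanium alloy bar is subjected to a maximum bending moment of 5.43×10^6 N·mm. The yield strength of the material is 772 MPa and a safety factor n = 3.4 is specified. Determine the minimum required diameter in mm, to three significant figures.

σ_allow = 772/3.4 = 227.1 MPa.
For a solid circular section σ = 32M/(πd³), so d³ = 32M/(π σ_allow) = 32×5430000/(π×227.1) = 243600 mm³.
d = 62.45 mm.

d = 62.5 mm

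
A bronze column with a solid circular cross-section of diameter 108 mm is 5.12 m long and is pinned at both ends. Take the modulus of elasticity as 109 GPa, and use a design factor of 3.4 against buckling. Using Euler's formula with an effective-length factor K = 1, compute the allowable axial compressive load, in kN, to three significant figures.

P_allow = 80.6 kN

I = πd⁴/64 = π×108⁴/64 = 6.678×10^6 mm⁴.
Effective length L_e = KL = 1×5.12 m = 5120 mm.
Euler critical load P_cr = π²EI/L_e² = π²×109000×6.678×10^6/5120² = 274100 N.
P_allow = P_cr/n = 274100/3.4 = 80610 N.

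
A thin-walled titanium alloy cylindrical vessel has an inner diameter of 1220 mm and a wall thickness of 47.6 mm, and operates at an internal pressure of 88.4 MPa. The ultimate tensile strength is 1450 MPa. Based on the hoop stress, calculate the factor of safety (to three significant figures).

n = 1.28

σ_h = pD/(2t) = 88.4×1220/(2×47.6) = 1133 MPa.
n = 1450/1133 = 1.280.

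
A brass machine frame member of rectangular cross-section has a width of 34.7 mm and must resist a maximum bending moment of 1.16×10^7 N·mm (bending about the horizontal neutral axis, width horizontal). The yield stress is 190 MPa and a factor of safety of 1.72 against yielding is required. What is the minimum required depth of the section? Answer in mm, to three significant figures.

h = 135 mm

σ_allow = 190/1.72 = 110.5 MPa.
For a rectangular section σ = 6M/(bh²), so h² = 6M/(b σ_allow) = 6×1.1600×10^7/(34.7×110.5) = 18160 mm².
h = 134.7 mm.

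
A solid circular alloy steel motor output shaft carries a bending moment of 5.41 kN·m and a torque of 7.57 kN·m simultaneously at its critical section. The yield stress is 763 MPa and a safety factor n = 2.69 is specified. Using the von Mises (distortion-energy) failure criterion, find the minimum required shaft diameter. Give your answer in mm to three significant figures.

σ_allow = σ_y/n = 763/2.69 = 283.6 MPa.
For a solid shaft σ_b = 32M/(πd³) and τ = 16T/(πd³), so the von Mises stress is σ' = (16/πd³)·√(4M²+3T²).
√(4M²+3T²) = √(4×(5.410×10^6)² + 3×(7.570×10^6)²) = 1.700×10^7 N·mm.
d³ = 16×1.700×10^7/(π×283.6) = 305200 mm³.
d = 67.33 mm.

d = 67.3 mm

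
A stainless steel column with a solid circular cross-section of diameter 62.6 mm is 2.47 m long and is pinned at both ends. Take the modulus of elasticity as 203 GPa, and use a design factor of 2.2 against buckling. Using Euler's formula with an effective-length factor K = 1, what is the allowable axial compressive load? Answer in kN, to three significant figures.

I = πd⁴/64 = π×62.6⁴/64 = 753800 mm⁴.
Effective length L_e = KL = 1×2.47 m = 2470 mm.
Euler critical load P_cr = π²EI/L_e² = π²×203000×753800/2470² = 247600 N.
P_allow = P_cr/n = 247600/2.2 = 112500 N.

P_allow = 113 kN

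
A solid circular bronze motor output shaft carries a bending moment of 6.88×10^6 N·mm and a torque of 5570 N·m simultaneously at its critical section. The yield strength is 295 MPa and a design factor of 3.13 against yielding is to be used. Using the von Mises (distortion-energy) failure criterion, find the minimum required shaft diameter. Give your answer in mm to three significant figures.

σ_allow = σ_y/n = 295/3.13 = 94.25 MPa.
For a solid shaft σ_b = 32M/(πd³) and τ = 16T/(πd³), so the von Mises stress is σ' = (16/πd³)·√(4M²+3T²).
√(4M²+3T²) = √(4×(6.880×10^6)² + 3×(5.570×10^6)²) = 1.681×10^7 N·mm.
d³ = 16×1.681×10^7/(π×94.25) = 908100 mm³.
d = 96.84 mm.

d = 96.8 mm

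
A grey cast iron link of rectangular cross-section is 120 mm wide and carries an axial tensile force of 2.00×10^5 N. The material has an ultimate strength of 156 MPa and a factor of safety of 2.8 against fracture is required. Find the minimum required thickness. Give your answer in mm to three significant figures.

σ_allow = 156/2.8 = 55.71 MPa.
Required area A = F/σ_allow = 200000/55.71 = 3590 mm².
t = A/w = 3590/120 = 29.91 mm.

t = 29.9 mm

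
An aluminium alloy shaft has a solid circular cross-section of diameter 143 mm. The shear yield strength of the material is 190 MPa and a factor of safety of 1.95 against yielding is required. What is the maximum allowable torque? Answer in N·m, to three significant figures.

T_allow = 55900 N·m

τ_allow = 190/1.95 = 97.44 MPa.
For a solid shaft T_allow = τ_allow·πd³/16; πd³/16 = π×143³/16 = 574200 mm³.
T_allow = 97.44×574200 = 5.594×10^7 N·mm = 55940 N·m.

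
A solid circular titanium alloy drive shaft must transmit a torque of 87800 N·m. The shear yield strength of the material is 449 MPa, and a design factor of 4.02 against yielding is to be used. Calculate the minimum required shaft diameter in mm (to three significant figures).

d = 159 mm

Allowable shear stress τ_allow = 449/4.02 = 111.7 MPa.
For a solid shaft τ = 16T/(πd³), so d³ = 16T/(π τ_allow) = 16×8.7800×10^7/(π×111.7) = 4.004×10^6 mm³.
d = (4.004×10^6)^(1/3) = 158.8 mm.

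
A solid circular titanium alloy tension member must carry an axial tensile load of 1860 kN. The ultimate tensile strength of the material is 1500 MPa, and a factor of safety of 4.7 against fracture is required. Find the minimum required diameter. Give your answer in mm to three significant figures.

d = 86.1 mm

Allowable stress σ_allow = 1500/4.7 = 319.1 MPa.
Required area A = F/σ_allow = 1860000/319.1 = 5828 mm².
A = πd²/4 → d = √(4A/π) = 86.14 mm.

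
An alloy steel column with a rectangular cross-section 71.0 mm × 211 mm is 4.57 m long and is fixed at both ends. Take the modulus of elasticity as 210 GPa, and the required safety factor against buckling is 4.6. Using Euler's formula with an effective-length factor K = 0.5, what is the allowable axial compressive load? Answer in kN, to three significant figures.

P_allow = 543 kN

Buckling occurs about the weak axis: I_min = h·b³/12 = 211×71.0³/12 = 6.293×10^6 mm⁴ (b = 71.0 mm is the smaller dimension).
Effective length L_e = KL = 0.5×4.57 m = 2285 mm.
Euler critical load P_cr = π²EI/L_e² = π²×210000×6.293×10^6/2285² = 2.498×10^6 N.
P_allow = P_cr/n = 2.498×10^6/4.6 = 543100 N.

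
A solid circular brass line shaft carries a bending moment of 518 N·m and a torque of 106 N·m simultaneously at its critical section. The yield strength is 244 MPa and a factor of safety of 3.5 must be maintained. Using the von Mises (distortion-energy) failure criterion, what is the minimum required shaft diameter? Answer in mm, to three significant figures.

σ_allow = σ_y/n = 244/3.5 = 69.71 MPa.
For a solid shaft σ_b = 32M/(πd³) and τ = 16T/(πd³), so the von Mises stress is σ' = (16/πd³)·√(4M²+3T²).
√(4M²+3T²) = √(4×(518000)² + 3×(106000)²) = 1.052×10^6 N·mm.
d³ = 16×1.052×10^6/(π×69.71) = 76860 mm³.
d = 42.52 mm.

d = 42.5 mm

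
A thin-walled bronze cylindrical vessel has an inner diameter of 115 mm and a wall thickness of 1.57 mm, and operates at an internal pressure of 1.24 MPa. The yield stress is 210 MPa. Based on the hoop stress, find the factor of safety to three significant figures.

σ_h = pD/(2t) = 1.24×115/(2×1.57) = 45.41 MPa.
n = 210/45.41 = 4.624.

n = 4.62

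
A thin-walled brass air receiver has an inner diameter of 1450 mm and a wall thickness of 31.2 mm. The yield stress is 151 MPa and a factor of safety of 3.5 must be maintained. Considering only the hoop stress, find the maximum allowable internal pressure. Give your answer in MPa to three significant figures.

σ_allow = 151/3.5 = 43.14 MPa.
σ_h = pD/(2t) → p_allow = 2σ_allow t/D = 2×43.14×31.2/1450 = 1.857 MPa.

p_allow = 1.86 MPa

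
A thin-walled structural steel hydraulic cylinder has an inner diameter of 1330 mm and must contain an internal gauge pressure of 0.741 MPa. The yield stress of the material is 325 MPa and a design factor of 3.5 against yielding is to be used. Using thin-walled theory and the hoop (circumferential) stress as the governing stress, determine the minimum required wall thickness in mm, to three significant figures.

t = 5.31 mm

σ_allow = 325/3.5 = 92.86 MPa.
Hoop stress σ_h = pD/(2t), so t = pD/(2σ_allow) = 0.741×1330/(2×92.86) = 5.307 mm.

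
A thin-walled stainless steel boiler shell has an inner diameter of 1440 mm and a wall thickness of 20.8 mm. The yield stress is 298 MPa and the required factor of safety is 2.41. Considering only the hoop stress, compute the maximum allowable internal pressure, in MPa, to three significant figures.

p_allow = 3.57 MPa

σ_allow = 298/2.41 = 123.7 MPa.
σ_h = pD/(2t) → p_allow = 2σ_allow t/D = 2×123.7×20.8/1440 = 3.572 MPa.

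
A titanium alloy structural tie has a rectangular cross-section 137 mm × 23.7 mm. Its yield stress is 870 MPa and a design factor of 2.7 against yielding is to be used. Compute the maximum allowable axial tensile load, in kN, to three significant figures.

F_allow = 1050 kN

σ_allow = 870/2.7 = 322.2 MPa.
A = 137×23.7 = 3247 mm².
F_allow = σ_allow × A = 322.2×3247 = 1.046×10^6 N.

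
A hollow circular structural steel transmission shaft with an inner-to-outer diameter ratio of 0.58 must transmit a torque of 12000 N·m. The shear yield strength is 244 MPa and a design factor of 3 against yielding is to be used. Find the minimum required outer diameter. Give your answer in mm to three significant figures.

d_o = 94.6 mm

τ_allow = 244/3 = 81.33 MPa.
For a hollow shaft τ = 16T/[πd_o³(1−k⁴)] with k = 0.58, so 1−k⁴ = 0.8868.
d_o³ = 16T/[π τ_allow (1−k⁴)] = 16×1.2000×10^7/(π×81.33×0.8868) = 847300 mm³.
d_o = 94.63 mm.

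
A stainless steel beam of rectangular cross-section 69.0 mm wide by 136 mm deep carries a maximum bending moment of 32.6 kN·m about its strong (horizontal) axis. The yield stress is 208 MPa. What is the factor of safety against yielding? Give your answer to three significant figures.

n = 1.36

Section modulus S = bh²/6 = 69.0×136²/6 = 212700 mm³.
σ = M/S = 3.2600×10^7/212700 = 153.3 MPa.
n = 208/153.3 = 1.357.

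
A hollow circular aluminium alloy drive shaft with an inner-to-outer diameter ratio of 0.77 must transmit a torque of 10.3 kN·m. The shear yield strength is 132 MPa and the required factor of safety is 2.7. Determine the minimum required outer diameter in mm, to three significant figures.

d_o = 118 mm

τ_allow = 132/2.7 = 48.89 MPa.
For a hollow shaft τ = 16T/[πd_o³(1−k⁴)] with k = 0.77, so 1−k⁴ = 0.6485.
d_o³ = 16T/[π τ_allow (1−k⁴)] = 16×1.0300×10^7/(π×48.89×0.6485) = 1.655×10^6 mm³.
d_o = 118.3 mm.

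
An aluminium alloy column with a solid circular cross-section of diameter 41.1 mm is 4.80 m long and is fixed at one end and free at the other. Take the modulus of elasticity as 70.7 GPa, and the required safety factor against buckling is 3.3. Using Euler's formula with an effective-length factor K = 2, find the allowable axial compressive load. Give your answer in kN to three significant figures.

I = πd⁴/64 = π×41.1⁴/64 = 140100 mm⁴.
Effective length L_e = KL = 2×4.80 m = 9600 mm.
Euler critical load P_cr = π²EI/L_e² = π²×70700×140100/9600² = 1061 N.
P_allow = P_cr/n = 1061/3.3 = 321.4 N.

P_allow = 0.321 kN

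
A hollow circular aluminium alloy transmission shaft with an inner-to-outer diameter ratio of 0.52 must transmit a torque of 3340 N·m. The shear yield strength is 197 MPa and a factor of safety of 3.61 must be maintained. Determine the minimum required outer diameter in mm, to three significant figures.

d_o = 69.5 mm

τ_allow = 197/3.61 = 54.57 MPa.
For a hollow shaft τ = 16T/[πd_o³(1−k⁴)] with k = 0.52, so 1−k⁴ = 0.9269.
d_o³ = 16T/[π τ_allow (1−k⁴)] = 16×3340000/(π×54.57×0.9269) = 336300 mm³.
d_o = 69.54 mm.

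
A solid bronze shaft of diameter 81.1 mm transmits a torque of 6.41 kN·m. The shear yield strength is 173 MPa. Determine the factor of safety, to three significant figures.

τ = 16T/(πd³) = 16×6410000/(π×81.1³) = 61.20 MPa.
n = τ_limit/τ = 173/61.20 = 2.827.

n = 2.83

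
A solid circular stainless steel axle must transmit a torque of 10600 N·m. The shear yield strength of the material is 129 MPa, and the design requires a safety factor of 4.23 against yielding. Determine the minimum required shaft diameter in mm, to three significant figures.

Allowable shear stress τ_allow = 129/4.23 = 30.50 MPa.
For a solid shaft τ = 16T/(πd³), so d³ = 16T/(π τ_allow) = 16×1.0600×10^7/(π×30.50) = 1.770×10^6 mm³.
d = (1.770×10^6)^(1/3) = 121.0 mm.

d = 121 mm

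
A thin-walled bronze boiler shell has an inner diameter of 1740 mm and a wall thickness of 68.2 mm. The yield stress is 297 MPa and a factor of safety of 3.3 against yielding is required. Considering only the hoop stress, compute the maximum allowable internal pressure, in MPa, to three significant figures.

p_allow = 7.06 MPa

σ_allow = 297/3.3 = 90.00 MPa.
σ_h = pD/(2t) → p_allow = 2σ_allow t/D = 2×90.00×68.2/1740 = 7.055 MPa.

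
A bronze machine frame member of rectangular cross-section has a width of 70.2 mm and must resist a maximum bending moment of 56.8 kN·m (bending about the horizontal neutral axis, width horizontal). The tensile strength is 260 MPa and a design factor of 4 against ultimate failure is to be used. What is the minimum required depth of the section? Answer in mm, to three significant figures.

σ_allow = 260/4 = 65.00 MPa.
For a rectangular section σ = 6M/(bh²), so h² = 6M/(b σ_allow) = 6×5.6800×10^7/(70.2×65.00) = 74690 mm².
h = 273.3 mm.

h = 273 mm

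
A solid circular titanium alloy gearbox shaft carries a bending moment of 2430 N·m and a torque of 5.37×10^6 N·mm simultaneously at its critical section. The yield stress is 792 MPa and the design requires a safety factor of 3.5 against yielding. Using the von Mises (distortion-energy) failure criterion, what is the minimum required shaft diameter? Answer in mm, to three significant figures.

d = 61.8 mm

σ_allow = σ_y/n = 792/3.5 = 226.3 MPa.
For a solid shaft σ_b = 32M/(πd³) and τ = 16T/(πd³), so the von Mises stress is σ' = (16/πd³)·√(4M²+3T²).
√(4M²+3T²) = √(4×(2.430×10^6)² + 3×(5.370×10^6)²) = 1.049×10^7 N·mm.
d³ = 16×1.049×10^7/(π×226.3) = 236200 mm³.
d = 61.81 mm.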